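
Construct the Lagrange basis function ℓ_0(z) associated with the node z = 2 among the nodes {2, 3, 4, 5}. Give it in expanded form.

ℓ_0(z) = (z - 3)(z - 4)(z - 5) / [(-1)·(-2)·(-3)]
       = (z^3 - 12z^2 + 47z - 60) / (-6)

ℓ_0(z) = -(1/6)z^3 + 2z^2 - (47/6)z + 10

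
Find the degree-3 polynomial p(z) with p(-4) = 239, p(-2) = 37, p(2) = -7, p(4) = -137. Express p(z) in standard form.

p(z) = -3z^3 + 3z^2 + z + 3

Newton's divided differences:
p[-4,-2] = (37 - 239) / (-2 - (-4)) = -101
p[-2,2] = (-7 - 37) / (2 - (-2)) = -11
p[2,4] = (-137 - (-7)) / (4 - 2) = -65
p[-4,-2,2] = (-11 - (-101)) / (2 - (-4)) = 15
p[-2,2,4] = (-65 - (-11)) / (4 - (-2)) = -9
p[-4,-2,2,4] = (-9 - 15) / (4 - (-4)) = -3
p(z) = 239 + (-101)·(z + 4) + 15·(z + 4)(z + 2) + (-3)·(z + 4)(z + 2)(z - 2)
Expanding: p(z) = -3z^3 + 3z^2 + z + 3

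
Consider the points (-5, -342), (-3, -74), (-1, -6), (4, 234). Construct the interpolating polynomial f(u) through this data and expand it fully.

L_0(u) = (u + 3)(u + 1)(u - 4) / [-72] = -(1/72)u^3 + (13/72)u + 1/6
L_1(u) = (u + 5)(u + 1)(u - 4) / [28] = (1/28)u^3 + (1/14)u^2 - (19/28)u - 5/7
L_2(u) = (u + 5)(u + 3)(u - 4) / [-40] = -(1/40)u^3 - (1/10)u^2 + (17/40)u + 3/2
L_3(u) = (u + 5)(u + 3)(u + 1) / [315] = (1/315)u^3 + (1/35)u^2 + (23/315)u + 1/21
f(u) = (-342)·L_0 + (-74)·L_1 + (-6)·L_2 + 234·L_3
  (-342)·L_0(u) = (19/4)u^3 - (247/4)u - 57
  (-74)·L_1(u) = -(37/14)u^3 - (37/7)u^2 + (703/14)u + 370/7
  (-6)·L_2(u) = (3/20)u^3 + (3/5)u^2 - (51/20)u - 9
  234·L_3(u) = (26/35)u^3 + (234/35)u^2 + (598/35)u + 78/7
Adding term by term: 3u^3 + 2u^2 + 3u - 2

f(u) = 3u^3 + 2u^2 + 3u - 2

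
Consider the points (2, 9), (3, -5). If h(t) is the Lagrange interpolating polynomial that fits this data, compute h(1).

L_0(1) = (-2)/[(-1)] = 2
L_1(1) = (-1)/[(1)] = -1
Sum: 9·(2) + (-5)·(-1) = 23

23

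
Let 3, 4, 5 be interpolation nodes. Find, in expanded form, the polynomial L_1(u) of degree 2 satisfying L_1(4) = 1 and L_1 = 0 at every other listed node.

L_1(u) = -u^2 + 8u - 15

L_1(u) = (u - 3)(u - 5) / [(1)·(-1)]
       = (u^2 - 8u + 15) / (-1)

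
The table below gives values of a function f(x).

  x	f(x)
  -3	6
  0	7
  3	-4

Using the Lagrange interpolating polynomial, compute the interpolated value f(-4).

3

Evaluate each Lagrange basis at x = -4:
L_0(-4) = (-4)·(-7)/[(-3)·(-6)] = 14/9
L_1(-4) = (-1)·(-7)/[(3)·(-3)] = -7/9
L_2(-4) = (-1)·(-4)/[(6)·(3)] = 2/9
Sum: 6·(14/9) + 7·(-7/9) + (-4)·(2/9) = 3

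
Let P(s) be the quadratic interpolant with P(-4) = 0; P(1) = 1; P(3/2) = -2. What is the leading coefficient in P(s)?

-62/55

L_0(s) = (s - 1)(s - 3/2) / [55/2] = (2/55)s^2 - (1/11)s + 3/55
L_1(s) = (s + 4)(s - 3/2) / [-5/2] = -(2/5)s^2 - s + 12/5
L_2(s) = (s + 4)(s - 1) / [11/4] = (4/11)s^2 + (12/11)s - 16/11
P(s) = 0·L_0 + 1·L_1 + (-2)·L_2
Only the coefficient of s^2 is needed; take it from each L_i and combine:
0·(2/55) + 1·(-2/5) + (-2)·(4/11) = -62/55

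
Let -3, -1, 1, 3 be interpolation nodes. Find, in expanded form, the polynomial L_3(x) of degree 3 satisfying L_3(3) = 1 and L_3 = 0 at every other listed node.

L_3(x) = (x + 3)(x + 1)(x - 1) / [(6)·(4)·(2)]
       = (x^3 + 3x^2 - x - 3) / (48)

L_3(x) = (1/48)x^3 + (1/16)x^2 - (1/48)x - 1/16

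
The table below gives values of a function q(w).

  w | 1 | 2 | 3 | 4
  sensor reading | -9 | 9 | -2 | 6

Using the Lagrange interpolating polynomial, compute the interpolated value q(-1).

-324

L_0(-1) = (-3)·(-4)·(-5)/[(-1)·(-2)·(-3)] = 10
L_1(-1) = (-2)·(-4)·(-5)/[(1)·(-1)·(-2)] = -20
L_2(-1) = (-2)·(-3)·(-5)/[(2)·(1)·(-1)] = 15
L_3(-1) = (-2)·(-3)·(-4)/[(3)·(2)·(1)] = -4
Sum: (-9)·(10) + 9·(-20) + (-2)·(15) + 6·(-4) = -324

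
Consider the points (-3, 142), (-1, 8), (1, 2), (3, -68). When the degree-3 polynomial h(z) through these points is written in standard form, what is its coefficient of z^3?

-4

L_0(z) = (z + 1)(z - 1)(z - 3) / [-48] = -(1/48)z^3 + (1/16)z^2 + (1/48)z - 1/16
L_1(z) = (z + 3)(z - 1)(z - 3) / [16] = (1/16)z^3 - (1/16)z^2 - (9/16)z + 9/16
L_2(z) = (z + 3)(z + 1)(z - 3) / [-16] = -(1/16)z^3 - (1/16)z^2 + (9/16)z + 9/16
L_3(z) = (z + 3)(z + 1)(z - 1) / [48] = (1/48)z^3 + (1/16)z^2 - (1/48)z - 1/16
h(z) = 142·L_0 + 8·L_1 + 2·L_2 + (-68)·L_3
Only the coefficient of z^3 is needed; take it from each L_i and combine:
142·(-1/48) + 8·(1/16) + 2·(-1/16) + (-68)·(1/48) = -4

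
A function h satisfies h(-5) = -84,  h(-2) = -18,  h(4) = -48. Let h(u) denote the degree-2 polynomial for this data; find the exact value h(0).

-4

Using Newton's divided-difference form:
h[-5,-2] = (-18 - (-84)) / (-2 - (-5)) = 22
h[-2,4] = (-48 - (-18)) / (4 - (-2)) = -5
h[-5,-2,4] = (-5 - 22) / (4 - (-5)) = -3
h(0) = -84 + 22·(5) + (-3)·(5)·(2) = -4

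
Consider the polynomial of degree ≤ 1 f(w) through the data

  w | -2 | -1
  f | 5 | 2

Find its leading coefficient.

-3

The leading coefficient equals the top divided difference f[-2,-1].
f[-2,-1] = (2 - 5) / (-1 - (-2)) = -3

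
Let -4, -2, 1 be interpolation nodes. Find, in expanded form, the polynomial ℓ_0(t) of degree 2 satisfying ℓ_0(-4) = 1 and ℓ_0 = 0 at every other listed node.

ℓ_0(t) = (1/10)t^2 + (1/10)t - 1/5

ℓ_0(t) = (t + 2)(t - 1) / [(-2)·(-5)]
       = (t^2 + t - 2) / (10)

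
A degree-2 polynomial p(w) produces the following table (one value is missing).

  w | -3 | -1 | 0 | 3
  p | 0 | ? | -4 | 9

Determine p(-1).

The 3 known values determine p uniquely (degree ≤ 2).
Evaluate each Lagrange basis at w = -1:
L_0(-1) = (-1)·(-4)/[(-3)·(-6)] = 2/9
L_1(-1) = (2)·(-4)/[(3)·(-3)] = 8/9
L_2(-1) = (2)·(-1)/[(6)·(3)] = -1/9
Sum: 0 + (-4)·(8/9) + 9·(-1/9) = -41/9

-41/9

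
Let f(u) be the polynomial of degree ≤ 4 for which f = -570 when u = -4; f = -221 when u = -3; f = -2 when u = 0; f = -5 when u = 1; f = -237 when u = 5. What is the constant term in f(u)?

-2

Build the Lagrange basis polynomials:
L_0(u) = (u + 3)u(u - 1)(u - 5) / [180] = (1/180)u^4 - (1/60)u^3 - (13/180)u^2 + (1/12)u
L_1(u) = (u + 4)u(u - 1)(u - 5) / [-96] = -(1/96)u^4 + (1/48)u^3 + (19/96)u^2 - (5/24)u
L_2(u) = (u + 4)(u + 3)(u - 1)(u - 5) / [60] = (1/60)u^4 + (1/60)u^3 - (5/12)u^2 - (37/60)u + 1
L_3(u) = (u + 4)(u + 3)u(u - 5) / [-80] = -(1/80)u^4 - (1/40)u^3 + (23/80)u^2 + (3/4)u
L_4(u) = (u + 4)(u + 3)u(u - 1) / [1440] = (1/1440)u^4 + (1/240)u^3 + (1/288)u^2 - (1/120)u
f(u) = (-570)·L_0 + (-221)·L_1 + (-2)·L_2 + (-5)·L_3 + (-237)·L_4
Only the constant term is needed; take it from each L_i and combine:
(-570)·(0) + (-221)·(0) + (-2)·(1) + (-5)·(0) + (-237)·(0) = -2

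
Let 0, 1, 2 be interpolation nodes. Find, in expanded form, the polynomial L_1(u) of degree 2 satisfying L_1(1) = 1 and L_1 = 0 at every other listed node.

L_1(u) = u(u - 2) / [(1)·(-1)]
       = (u^2 - 2u) / (-1)

L_1(u) = -u^2 + 2u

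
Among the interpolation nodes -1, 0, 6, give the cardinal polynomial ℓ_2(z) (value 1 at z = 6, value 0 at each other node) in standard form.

ℓ_2(z) = (z + 1)z / [(7)·(6)]
       = (z^2 + z) / (42)

ℓ_2(z) = (1/42)z^2 + (1/42)z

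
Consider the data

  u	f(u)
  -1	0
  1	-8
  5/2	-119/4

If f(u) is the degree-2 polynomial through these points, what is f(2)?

L_0(2) = (1)·(-1/2)/[(-2)·(-7/2)] = -1/14
L_1(2) = (3)·(-1/2)/[(2)·(-3/2)] = 1/2
L_2(2) = (3)·(1)/[(7/2)·(3/2)] = 4/7
Sum: 0 + (-8)·(1/2) + (-119/4)·(4/7) = -21

-21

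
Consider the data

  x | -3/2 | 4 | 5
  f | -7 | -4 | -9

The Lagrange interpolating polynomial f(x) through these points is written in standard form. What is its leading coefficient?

L_0(x) = (x - 4)(x - 5) / [143/4] = (4/143)x^2 - (36/143)x + 80/143
L_1(x) = (x + 3/2)(x - 5) / [-11/2] = -(2/11)x^2 + (7/11)x + 15/11
L_2(x) = (x + 3/2)(x - 4) / [13/2] = (2/13)x^2 - (5/13)x - 12/13
f(x) = (-7)·L_0 + (-4)·L_1 + (-9)·L_2
Only the coefficient of x^2 is needed; take it from each L_i and combine:
(-7)·(4/143) + (-4)·(-2/11) + (-9)·(2/13) = -122/143

-122/143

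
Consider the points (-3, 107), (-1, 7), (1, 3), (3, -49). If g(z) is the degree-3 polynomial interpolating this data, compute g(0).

Evaluate each Lagrange basis at z = 0:
L_0(0) = (1)·(-1)·(-3)/[(-2)·(-4)·(-6)] = -1/16
L_1(0) = (3)·(-1)·(-3)/[(2)·(-2)·(-4)] = 9/16
L_2(0) = (3)·(1)·(-3)/[(4)·(2)·(-2)] = 9/16
L_3(0) = (3)·(1)·(-1)/[(6)·(4)·(2)] = -1/16
Sum: 107·(-1/16) + 7·(9/16) + 3·(9/16) + (-49)·(-1/16) = 2

2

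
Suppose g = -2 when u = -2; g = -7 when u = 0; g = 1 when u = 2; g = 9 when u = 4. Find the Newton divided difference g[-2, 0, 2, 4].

g[-2,0] = (-7 - (-2)) / (0 - (-2)) = -5/2
g[0,2] = (1 - (-7)) / (2 - 0) = 4
g[2,4] = (9 - 1) / (4 - 2) = 4
g[-2,0,2] = (4 - (-5/2)) / (2 - (-2)) = 13/8
g[0,2,4] = (4 - 4) / (4 - 0) = 0
g[-2,0,2,4] = (0 - 13/8) / (4 - (-2)) = -13/48

-13/48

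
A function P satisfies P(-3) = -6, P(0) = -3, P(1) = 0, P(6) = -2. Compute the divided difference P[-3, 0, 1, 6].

-16/135

P[-3,0] = (-3 - (-6)) / (0 - (-3)) = 1
P[0,1] = (0 - (-3)) / (1 - 0) = 3
P[1,6] = (-2 - 0) / (6 - 1) = -2/5
P[-3,0,1] = (3 - 1) / (1 - (-3)) = 1/2
P[0,1,6] = (-2/5 - 3) / (6 - 0) = -17/30
P[-3,0,1,6] = (-17/30 - 1/2) / (6 - (-3)) = -16/135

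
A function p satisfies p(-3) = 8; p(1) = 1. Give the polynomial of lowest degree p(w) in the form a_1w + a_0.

Build the Lagrange basis polynomials:
L_0(w) = (w - 1) / [-4] = -(1/4)w + 1/4
L_1(w) = (w + 3) / [4] = (1/4)w + 3/4
p(w) = 8·L_0 + 1·L_1
  8·L_0(w) = -2w + 2
  1·L_1(w) = (1/4)w + 3/4
Adding term by term: -(7/4)w + 11/4

p(w) = -(7/4)w + 11/4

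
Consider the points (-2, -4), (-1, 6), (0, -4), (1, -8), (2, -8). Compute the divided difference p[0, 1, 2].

2

p[0,1] = (-8 - (-4)) / (1 - 0) = -4
p[1,2] = (-8 - (-8)) / (2 - 1) = 0
p[0,1,2] = (0 - (-4)) / (2 - 0) = 2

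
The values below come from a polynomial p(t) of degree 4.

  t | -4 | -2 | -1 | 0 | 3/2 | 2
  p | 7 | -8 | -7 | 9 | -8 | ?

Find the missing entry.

The 5 known values determine p uniquely (degree ≤ 4).
L_0(2) = (4)·(3)·(2)·(1/2)/[(-2)·(-3)·(-4)·(-11/2)] = 1/11
L_1(2) = (6)·(3)·(2)·(1/2)/[(2)·(-1)·(-2)·(-7/2)] = -9/7
L_2(2) = (6)·(4)·(2)·(1/2)/[(3)·(1)·(-1)·(-5/2)] = 16/5
L_3(2) = (6)·(4)·(3)·(1/2)/[(4)·(2)·(1)·(-3/2)] = -3
L_4(2) = (6)·(4)·(3)·(2)/[(11/2)·(7/2)·(5/2)·(3/2)] = 768/385
Sum: 7·(1/11) + (-8)·(-9/7) + (-7)·(16/5) + 9·(-3) + (-8)·(768/385) = -2994/55

-2994/55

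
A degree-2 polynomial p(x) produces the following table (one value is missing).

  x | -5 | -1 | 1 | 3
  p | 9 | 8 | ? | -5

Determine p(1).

The 3 known values determine p uniquely (degree ≤ 2).
L_0(1) = (2)·(-2)/[(-4)·(-8)] = -1/8
L_1(1) = (6)·(-2)/[(4)·(-4)] = 3/4
L_2(1) = (6)·(2)/[(8)·(4)] = 3/8
Sum: 9·(-1/8) + 8·(3/4) + (-5)·(3/8) = 3

3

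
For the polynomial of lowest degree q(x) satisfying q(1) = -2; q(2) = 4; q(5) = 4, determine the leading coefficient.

The leading coefficient equals the top divided difference q[1,2,5].
q[1,2] = (4 - (-2)) / (2 - 1) = 6
q[2,5] = (4 - 4) / (5 - 2) = 0
q[1,2,5] = (0 - 6) / (5 - 1) = -3/2

-3/2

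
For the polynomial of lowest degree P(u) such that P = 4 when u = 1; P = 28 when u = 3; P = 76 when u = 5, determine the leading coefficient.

The leading coefficient equals the top divided difference P[1,3,5].
P[1,3] = (28 - 4) / (3 - 1) = 12
P[3,5] = (76 - 28) / (5 - 3) = 24
P[1,3,5] = (24 - 12) / (5 - 1) = 3

3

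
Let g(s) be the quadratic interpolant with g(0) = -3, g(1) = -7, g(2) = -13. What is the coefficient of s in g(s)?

-3

L_0(s) = (s - 1)(s - 2) / [2] = (1/2)s^2 - (3/2)s + 1
L_1(s) = s(s - 2) / [-1] = -s^2 + 2s
L_2(s) = s(s - 1) / [2] = (1/2)s^2 - (1/2)s
g(s) = (-3)·L_0 + (-7)·L_1 + (-13)·L_2
Only the coefficient of s is needed; take it from each L_i and combine:
(-3)·(-3/2) + (-7)·(2) + (-13)·(-1/2) = -3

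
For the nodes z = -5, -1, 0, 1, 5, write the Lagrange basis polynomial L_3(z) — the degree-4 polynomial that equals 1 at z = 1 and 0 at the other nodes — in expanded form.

L_3(z) = -(1/48)z^4 - (1/48)z^3 + (25/48)z^2 + (25/48)z

L_3(z) = (z + 5)(z + 1)z(z - 5) / [(6)·(2)·(1)·(-4)]
       = (z^4 + z^3 - 25z^2 - 25z) / (-48)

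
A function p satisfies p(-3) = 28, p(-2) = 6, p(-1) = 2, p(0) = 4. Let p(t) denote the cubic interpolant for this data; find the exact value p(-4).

Evaluate each Lagrange basis at t = -4:
L_0(-4) = (-2)·(-3)·(-4)/[(-1)·(-2)·(-3)] = 4
L_1(-4) = (-1)·(-3)·(-4)/[(1)·(-1)·(-2)] = -6
L_2(-4) = (-1)·(-2)·(-4)/[(2)·(1)·(-1)] = 4
L_3(-4) = (-1)·(-2)·(-3)/[(3)·(2)·(1)] = -1
Sum: 28·(4) + 6·(-6) + 2·(4) + 4·(-1) = 80

80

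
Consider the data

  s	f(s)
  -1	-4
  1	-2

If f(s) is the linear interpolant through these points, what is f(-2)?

-5

Evaluate each Lagrange basis at s = -2:
L_0(-2) = (-3)/[(-2)] = 3/2
L_1(-2) = (-1)/[(2)] = -1/2
Sum: (-4)·(3/2) + (-2)·(-1/2) = -5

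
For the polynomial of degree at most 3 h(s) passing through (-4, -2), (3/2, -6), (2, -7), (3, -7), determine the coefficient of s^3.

17/77

The leading coefficient equals the top divided difference h[-4,3/2,2,3].
h[-4,3/2] = (-6 - (-2)) / (3/2 - (-4)) = -8/11
h[3/2,2] = (-7 - (-6)) / (2 - 3/2) = -2
h[2,3] = (-7 - (-7)) / (3 - 2) = 0
h[-4,3/2,2] = (-2 - (-8/11)) / (2 - (-4)) = -7/33
h[3/2,2,3] = (0 - (-2)) / (3 - 3/2) = 4/3
h[-4,3/2,2,3] = (4/3 - (-7/33)) / (3 - (-4)) = 17/77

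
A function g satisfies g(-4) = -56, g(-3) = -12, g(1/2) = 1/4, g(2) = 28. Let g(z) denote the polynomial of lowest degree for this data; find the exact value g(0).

0

Evaluate each Lagrange basis at z = 0:
L_0(0) = (3)·(-1/2)·(-2)/[(-1)·(-9/2)·(-6)] = -1/9
L_1(0) = (4)·(-1/2)·(-2)/[(1)·(-7/2)·(-5)] = 8/35
L_2(0) = (4)·(3)·(-2)/[(9/2)·(7/2)·(-3/2)] = 64/63
L_3(0) = (4)·(3)·(-1/2)/[(6)·(5)·(3/2)] = -2/15
Sum: (-56)·(-1/9) + (-12)·(8/35) + 1/4·(64/63) + 28·(-2/15) = 0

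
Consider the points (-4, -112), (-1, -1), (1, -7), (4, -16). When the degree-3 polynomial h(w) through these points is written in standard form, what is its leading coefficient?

Build the Lagrange basis polynomials:
L_0(w) = (w + 1)(w - 1)(w - 4) / [-120] = -(1/120)w^3 + (1/30)w^2 + (1/120)w - 1/30
L_1(w) = (w + 4)(w - 1)(w - 4) / [30] = (1/30)w^3 - (1/30)w^2 - (8/15)w + 8/15
L_2(w) = (w + 4)(w + 1)(w - 4) / [-30] = -(1/30)w^3 - (1/30)w^2 + (8/15)w + 8/15
L_3(w) = (w + 4)(w + 1)(w - 1) / [120] = (1/120)w^3 + (1/30)w^2 - (1/120)w - 1/30
h(w) = (-112)·L_0 + (-1)·L_1 + (-7)·L_2 + (-16)·L_3
Only the coefficient of w^3 is needed; take it from each L_i and combine:
(-112)·(-1/120) + (-1)·(1/30) + (-7)·(-1/30) + (-16)·(1/120) = 1

1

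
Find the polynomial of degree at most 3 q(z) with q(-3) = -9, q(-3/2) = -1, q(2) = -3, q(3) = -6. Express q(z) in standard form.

Newton's divided differences:
q[-3,-3/2] = (-1 - (-9)) / (-3/2 - (-3)) = 16/3
q[-3/2,2] = (-3 - (-1)) / (2 - (-3/2)) = -4/7
q[2,3] = (-6 - (-3)) / (3 - 2) = -3
q[-3,-3/2,2] = (-4/7 - 16/3) / (2 - (-3)) = -124/105
q[-3/2,2,3] = (-3 - (-4/7)) / (3 - (-3/2)) = -34/63
q[-3,-3/2,2,3] = (-34/63 - (-124/105)) / (3 - (-3)) = 101/945
q(z) = -9 + (16/3)·(z + 3) + (-124/105)·(z + 3)(z + 3/2) + (101/945)·(z + 3)(z + 3/2)(z - 2)
Expanding: q(z) = (101/945)z^3 - (1727/1890)z^2 - (97/210)z + 76/105

q(z) = (101/945)z^3 - (1727/1890)z^2 - (97/210)z + 76/105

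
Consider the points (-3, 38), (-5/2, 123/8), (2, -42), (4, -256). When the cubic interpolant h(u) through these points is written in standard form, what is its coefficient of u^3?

The leading coefficient equals the top divided difference h[-3,-5/2,2,4].
h[-3,-5/2] = (123/8 - 38) / (-5/2 - (-3)) = -181/4
h[-5/2,2] = (-42 - 123/8) / (2 - (-5/2)) = -51/4
h[2,4] = (-256 - (-42)) / (4 - 2) = -107
h[-3,-5/2,2] = (-51/4 - (-181/4)) / (2 - (-3)) = 13/2
h[-5/2,2,4] = (-107 - (-51/4)) / (4 - (-5/2)) = -29/2
h[-3,-5/2,2,4] = (-29/2 - 13/2) / (4 - (-3)) = -3

-3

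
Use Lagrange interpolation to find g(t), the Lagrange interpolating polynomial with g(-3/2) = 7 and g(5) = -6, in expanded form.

g(t) = -2t + 4

Build the Lagrange basis polynomials:
L_0(t) = (t - 5) / [-13/2] = -(2/13)t + 10/13
L_1(t) = (t + 3/2) / [13/2] = (2/13)t + 3/13
g(t) = 7·L_0 + (-6)·L_1
  7·L_0(t) = -(14/13)t + 70/13
  (-6)·L_1(t) = -(12/13)t - 18/13
Adding term by term: -2t + 4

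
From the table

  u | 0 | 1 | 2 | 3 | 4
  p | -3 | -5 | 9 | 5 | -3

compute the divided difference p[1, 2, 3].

p[1,2] = (9 - (-5)) / (2 - 1) = 14
p[2,3] = (5 - 9) / (3 - 2) = -4
p[1,2,3] = (-4 - 14) / (3 - 1) = -9

-9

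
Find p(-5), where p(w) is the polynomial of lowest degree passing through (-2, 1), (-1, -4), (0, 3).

88

Evaluate each Lagrange basis at w = -5:
L_0(-5) = (-4)·(-5)/[(-1)·(-2)] = 10
L_1(-5) = (-3)·(-5)/[(1)·(-1)] = -15
L_2(-5) = (-3)·(-4)/[(2)·(1)] = 6
Sum: 1·(10) + (-4)·(-15) + 3·(6) = 88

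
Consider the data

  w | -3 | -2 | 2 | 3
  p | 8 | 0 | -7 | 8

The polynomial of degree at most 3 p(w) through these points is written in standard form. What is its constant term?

-127/10

Build the Lagrange basis polynomials:
L_0(w) = (w + 2)(w - 2)(w - 3) / [-30] = -(1/30)w^3 + (1/10)w^2 + (2/15)w - 2/5
L_1(w) = (w + 3)(w - 2)(w - 3) / [20] = (1/20)w^3 - (1/10)w^2 - (9/20)w + 9/10
L_2(w) = (w + 3)(w + 2)(w - 3) / [-20] = -(1/20)w^3 - (1/10)w^2 + (9/20)w + 9/10
L_3(w) = (w + 3)(w + 2)(w - 2) / [30] = (1/30)w^3 + (1/10)w^2 - (2/15)w - 2/5
p(w) = 8·L_0 + 0·L_1 + (-7)·L_2 + 8·L_3
Only the constant term is needed; take it from each L_i and combine:
8·(-2/5) + 0·(9/10) + (-7)·(9/10) + 8·(-2/5) = -127/10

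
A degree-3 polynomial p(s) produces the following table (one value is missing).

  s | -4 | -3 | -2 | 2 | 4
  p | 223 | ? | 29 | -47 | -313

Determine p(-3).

The 4 known values determine p uniquely (degree ≤ 3).
Evaluate each Lagrange basis at s = -3:
L_0(-3) = (-1)·(-5)·(-7)/[(-2)·(-6)·(-8)] = 35/96
L_1(-3) = (1)·(-5)·(-7)/[(2)·(-4)·(-6)] = 35/48
L_2(-3) = (1)·(-1)·(-7)/[(6)·(4)·(-2)] = -7/48
L_3(-3) = (1)·(-1)·(-5)/[(8)·(6)·(2)] = 5/96
Sum: 223·(35/96) + 29·(35/48) + (-47)·(-7/48) + (-313)·(5/96) = 93

93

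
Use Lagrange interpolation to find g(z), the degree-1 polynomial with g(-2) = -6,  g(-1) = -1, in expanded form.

g(z) = 5z + 4

Build the Lagrange basis polynomials:
L_0(z) = (z + 1) / [-1] = -z - 1
L_1(z) = (z + 2) / [1] = z + 2
g(z) = (-6)·L_0 + (-1)·L_1
  (-6)·L_0(z) = 6z + 6
  (-1)·L_1(z) = -z - 2
Adding term by term: 5z + 4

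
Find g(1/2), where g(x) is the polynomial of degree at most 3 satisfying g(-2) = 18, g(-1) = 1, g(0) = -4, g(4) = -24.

-31/8

Evaluate each Lagrange basis at x = 1/2:
L_0(1/2) = (3/2)·(1/2)·(-7/2)/[(-1)·(-2)·(-6)] = 7/32
L_1(1/2) = (5/2)·(1/2)·(-7/2)/[(1)·(-1)·(-5)] = -7/8
L_2(1/2) = (5/2)·(3/2)·(-7/2)/[(2)·(1)·(-4)] = 105/64
L_3(1/2) = (5/2)·(3/2)·(1/2)/[(6)·(5)·(4)] = 1/64
Sum: 18·(7/32) + 1·(-7/8) + (-4)·(105/64) + (-24)·(1/64) = -31/8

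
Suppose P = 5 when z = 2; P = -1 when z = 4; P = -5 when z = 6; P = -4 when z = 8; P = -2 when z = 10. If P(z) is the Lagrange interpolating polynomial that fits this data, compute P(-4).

-100

Evaluate each Lagrange basis at z = -4:
L_0(-4) = (-8)·(-10)·(-12)·(-14)/[(-2)·(-4)·(-6)·(-8)] = 35
L_1(-4) = (-6)·(-10)·(-12)·(-14)/[(2)·(-2)·(-4)·(-6)] = -105
L_2(-4) = (-6)·(-8)·(-12)·(-14)/[(4)·(2)·(-2)·(-4)] = 126
L_3(-4) = (-6)·(-8)·(-10)·(-14)/[(6)·(4)·(2)·(-2)] = -70
L_4(-4) = (-6)·(-8)·(-10)·(-12)/[(8)·(6)·(4)·(2)] = 15
Sum: 5·(35) + (-1)·(-105) + (-5)·(126) + (-4)·(-70) + (-2)·(15) = -100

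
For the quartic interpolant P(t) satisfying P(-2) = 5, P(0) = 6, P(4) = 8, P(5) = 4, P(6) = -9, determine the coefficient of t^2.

L_0(t) = t(t - 4)(t - 5)(t - 6) / [672] = (1/672)t^4 - (5/224)t^3 + (37/336)t^2 - (5/28)t
L_1(t) = (t + 2)(t - 4)(t - 5)(t - 6) / [-240] = -(1/240)t^4 + (13/240)t^3 - (11/60)t^2 - (7/60)t + 1
L_2(t) = (t + 2)t(t - 5)(t - 6) / [48] = (1/48)t^4 - (3/16)t^3 + (1/6)t^2 + (5/4)t
L_3(t) = (t + 2)t(t - 4)(t - 6) / [-35] = -(1/35)t^4 + (8/35)t^3 - (4/35)t^2 - (48/35)t
L_4(t) = (t + 2)t(t - 4)(t - 5) / [96] = (1/96)t^4 - (7/96)t^3 + (1/48)t^2 + (5/12)t
P(t) = 5·L_0 + 6·L_1 + 8·L_2 + 4·L_3 + (-9)·L_4
Only the coefficient of t^2 is needed; take it from each L_i and combine:
5·(37/336) + 6·(-11/60) + 8·(1/6) + 4·(-4/35) + (-9)·(1/48) = 39/280

39/280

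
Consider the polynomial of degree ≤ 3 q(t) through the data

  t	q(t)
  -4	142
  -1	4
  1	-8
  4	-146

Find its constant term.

Build the Lagrange basis polynomials:
L_0(t) = (t + 1)(t - 1)(t - 4) / [-120] = -(1/120)t^3 + (1/30)t^2 + (1/120)t - 1/30
L_1(t) = (t + 4)(t - 1)(t - 4) / [30] = (1/30)t^3 - (1/30)t^2 - (8/15)t + 8/15
L_2(t) = (t + 4)(t + 1)(t - 4) / [-30] = -(1/30)t^3 - (1/30)t^2 + (8/15)t + 8/15
L_3(t) = (t + 4)(t + 1)(t - 1) / [120] = (1/120)t^3 + (1/30)t^2 - (1/120)t - 1/30
q(t) = 142·L_0 + 4·L_1 + (-8)·L_2 + (-146)·L_3
Only the constant term is needed; take it from each L_i and combine:
142·(-1/30) + 4·(8/15) + (-8)·(8/15) + (-146)·(-1/30) = -2

-2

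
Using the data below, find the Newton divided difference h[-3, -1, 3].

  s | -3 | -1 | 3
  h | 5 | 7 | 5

-1/4

h[-3,-1] = (7 - 5) / (-1 - (-3)) = 1
h[-1,3] = (5 - 7) / (3 - (-1)) = -1/2
h[-3,-1,3] = (-1/2 - 1) / (3 - (-3)) = -1/4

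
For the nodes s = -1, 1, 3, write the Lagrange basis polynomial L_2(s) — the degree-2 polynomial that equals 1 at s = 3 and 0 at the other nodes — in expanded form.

L_2(s) = (1/8)s^2 - 1/8

L_2(s) = (s + 1)(s - 1) / [(4)·(2)]
       = (s^2 - 1) / (8)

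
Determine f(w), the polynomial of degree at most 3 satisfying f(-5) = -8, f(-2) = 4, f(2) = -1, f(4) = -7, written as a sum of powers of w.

Newton's divided differences:
f[-5,-2] = (4 - (-8)) / (-2 - (-5)) = 4
f[-2,2] = (-1 - 4) / (2 - (-2)) = -5/4
f[2,4] = (-7 - (-1)) / (4 - 2) = -3
f[-5,-2,2] = (-5/4 - 4) / (2 - (-5)) = -3/4
f[-2,2,4] = (-3 - (-5/4)) / (4 - (-2)) = -7/24
f[-5,-2,2,4] = (-7/24 - (-3/4)) / (4 - (-5)) = 11/216
f(w) = -8 + 4·(w + 5) + (-3/4)·(w + 5)(w + 2) + (11/216)·(w + 5)(w + 2)(w - 2)
Expanding: f(w) = (11/216)w^3 - (107/216)w^2 - (157/108)w + 94/27

f(w) = (11/216)w^3 - (107/216)w^2 - (157/108)w + 94/27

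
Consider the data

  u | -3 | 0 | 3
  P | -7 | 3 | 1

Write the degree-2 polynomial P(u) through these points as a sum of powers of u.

P(u) = -(2/3)u^2 + (4/3)u + 3

Newton's divided differences:
P[-3,0] = (3 - (-7)) / (0 - (-3)) = 10/3
P[0,3] = (1 - 3) / (3 - 0) = -2/3
P[-3,0,3] = (-2/3 - 10/3) / (3 - (-3)) = -2/3
P(u) = -7 + (10/3)·(u + 3) + (-2/3)·(u + 3)u
Expanding: P(u) = -(2/3)u^2 + (4/3)u + 3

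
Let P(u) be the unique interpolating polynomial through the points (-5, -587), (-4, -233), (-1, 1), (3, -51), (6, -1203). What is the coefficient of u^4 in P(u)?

-1

The leading coefficient equals the top divided difference P[-5,-4,-1,3,6].
P[-5,-4] = (-233 - (-587)) / (-4 - (-5)) = 354
P[-4,-1] = (1 - (-233)) / (-1 - (-4)) = 78
P[-1,3] = (-51 - 1) / (3 - (-1)) = -13
P[3,6] = (-1203 - (-51)) / (6 - 3) = -384
P[-5,-4,-1] = (78 - 354) / (-1 - (-5)) = -69
P[-4,-1,3] = (-13 - 78) / (3 - (-4)) = -13
P[-1,3,6] = (-384 - (-13)) / (6 - (-1)) = -53
P[-5,-4,-1,3] = (-13 - (-69)) / (3 - (-5)) = 7
P[-4,-1,3,6] = (-53 - (-13)) / (6 - (-4)) = -4
P[-5,-4,-1,3,6] = (-4 - 7) / (6 - (-5)) = -1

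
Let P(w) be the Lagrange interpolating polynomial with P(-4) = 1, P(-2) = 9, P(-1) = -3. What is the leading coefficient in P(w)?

-16/3

Build the Lagrange basis polynomials:
L_0(w) = (w + 2)(w + 1) / [6] = (1/6)w^2 + (1/2)w + 1/3
L_1(w) = (w + 4)(w + 1) / [-2] = -(1/2)w^2 - (5/2)w - 2
L_2(w) = (w + 4)(w + 2) / [3] = (1/3)w^2 + 2w + 8/3
P(w) = 1·L_0 + 9·L_1 + (-3)·L_2
Only the coefficient of w^2 is needed; take it from each L_i and combine:
1·(1/6) + 9·(-1/2) + (-3)·(1/3) = -16/3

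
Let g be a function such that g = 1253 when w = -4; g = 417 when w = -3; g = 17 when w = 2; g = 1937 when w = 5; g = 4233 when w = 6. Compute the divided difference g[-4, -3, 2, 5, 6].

g[-4,-3] = (417 - 1253) / (-3 - (-4)) = -836
g[-3,2] = (17 - 417) / (2 - (-3)) = -80
g[2,5] = (1937 - 17) / (5 - 2) = 640
g[5,6] = (4233 - 1937) / (6 - 5) = 2296
g[-4,-3,2] = (-80 - (-836)) / (2 - (-4)) = 126
g[-3,2,5] = (640 - (-80)) / (5 - (-3)) = 90
g[2,5,6] = (2296 - 640) / (6 - 2) = 414
g[-4,-3,2,5] = (90 - 126) / (5 - (-4)) = -4
g[-3,2,5,6] = (414 - 90) / (6 - (-3)) = 36
g[-4,-3,2,5,6] = (36 - (-4)) / (6 - (-4)) = 4

4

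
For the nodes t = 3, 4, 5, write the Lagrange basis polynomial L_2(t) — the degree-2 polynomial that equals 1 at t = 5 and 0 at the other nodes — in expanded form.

L_2(t) = (1/2)t^2 - (7/2)t + 6

L_2(t) = (t - 3)(t - 4) / [(2)·(1)]
       = (t^2 - 7t + 12) / (2)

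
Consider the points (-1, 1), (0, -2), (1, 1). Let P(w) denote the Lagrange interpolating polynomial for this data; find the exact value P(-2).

Evaluate each Lagrange basis at w = -2:
L_0(-2) = (-2)·(-3)/[(-1)·(-2)] = 3
L_1(-2) = (-1)·(-3)/[(1)·(-1)] = -3
L_2(-2) = (-1)·(-2)/[(2)·(1)] = 1
Sum: 1·(3) + (-2)·(-3) + 1·(1) = 10

10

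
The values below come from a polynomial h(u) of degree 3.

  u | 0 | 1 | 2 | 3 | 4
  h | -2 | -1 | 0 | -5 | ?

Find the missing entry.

-22

The 4 known values determine h uniquely (degree ≤ 3).
Evaluate each Lagrange basis at u = 4:
L_0(4) = (3)·(2)·(1)/[(-1)·(-2)·(-3)] = -1
L_1(4) = (4)·(2)·(1)/[(1)·(-1)·(-2)] = 4
L_2(4) = (4)·(3)·(1)/[(2)·(1)·(-1)] = -6
L_3(4) = (4)·(3)·(2)/[(3)·(2)·(1)] = 4
Sum: (-2)·(-1) + (-1)·(4) + 0 + (-5)·(4) = -22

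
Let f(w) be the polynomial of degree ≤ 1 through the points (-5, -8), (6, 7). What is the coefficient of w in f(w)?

L_0(w) = (w - 6) / [-11] = -(1/11)w + 6/11
L_1(w) = (w + 5) / [11] = (1/11)w + 5/11
f(w) = (-8)·L_0 + 7·L_1
Only the coefficient of w is needed; take it from each L_i and combine:
(-8)·(-1/11) + 7·(1/11) = 15/11

15/11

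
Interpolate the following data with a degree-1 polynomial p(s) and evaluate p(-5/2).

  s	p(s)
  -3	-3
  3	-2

Evaluate each Lagrange basis at s = -5/2:
L_0(-5/2) = (-11/2)/[(-6)] = 11/12
L_1(-5/2) = (1/2)/[(6)] = 1/12
Sum: (-3)·(11/12) + (-2)·(1/12) = -35/12

-35/12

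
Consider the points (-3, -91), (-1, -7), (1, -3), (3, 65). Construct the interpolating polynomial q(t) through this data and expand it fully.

q(t) = 3t^3 - t^2 - t - 4

Newton's divided differences:
q[-3,-1] = (-7 - (-91)) / (-1 - (-3)) = 42
q[-1,1] = (-3 - (-7)) / (1 - (-1)) = 2
q[1,3] = (65 - (-3)) / (3 - 1) = 34
q[-3,-1,1] = (2 - 42) / (1 - (-3)) = -10
q[-1,1,3] = (34 - 2) / (3 - (-1)) = 8
q[-3,-1,1,3] = (8 - (-10)) / (3 - (-3)) = 3
q(t) = -91 + 42·(t + 3) + (-10)·(t + 3)(t + 1) + 3·(t + 3)(t + 1)(t - 1)
Expanding: q(t) = 3t^3 - t^2 - t - 4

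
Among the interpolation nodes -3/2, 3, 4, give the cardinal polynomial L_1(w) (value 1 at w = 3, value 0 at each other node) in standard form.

L_1(w) = (w + 3/2)(w - 4) / [(9/2)·(-1)]
       = (w^2 - (5/2)w - 6) / (-9/2)

L_1(w) = -(2/9)w^2 + (5/9)w + 4/3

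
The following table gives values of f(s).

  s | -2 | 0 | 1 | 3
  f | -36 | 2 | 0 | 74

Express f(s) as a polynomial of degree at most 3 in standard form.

L_0(s) = s(s - 1)(s - 3) / [-30] = -(1/30)s^3 + (2/15)s^2 - (1/10)s
L_1(s) = (s + 2)(s - 1)(s - 3) / [6] = (1/6)s^3 - (1/3)s^2 - (5/6)s + 1
L_2(s) = (s + 2)s(s - 3) / [-6] = -(1/6)s^3 + (1/6)s^2 + s
L_3(s) = (s + 2)s(s - 1) / [30] = (1/30)s^3 + (1/30)s^2 - (1/15)s
f(s) = (-36)·L_0 + 2·L_1 + 0·L_2 + 74·L_3
  (-36)·L_0(s) = (6/5)s^3 - (24/5)s^2 + (18/5)s
  2·L_1(s) = (1/3)s^3 - (2/3)s^2 - (5/3)s + 2
  0·L_2(s) = 0
  74·L_3(s) = (37/15)s^3 + (37/15)s^2 - (74/15)s
Adding term by term: 4s^3 - 3s^2 - 3s + 2

f(s) = 4s^3 - 3s^2 - 3s + 2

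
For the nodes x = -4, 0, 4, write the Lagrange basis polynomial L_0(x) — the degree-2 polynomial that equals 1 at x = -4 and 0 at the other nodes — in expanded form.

L_0(x) = x(x - 4) / [(-4)·(-8)]
       = (x^2 - 4x) / (32)

L_0(x) = (1/32)x^2 - (1/8)x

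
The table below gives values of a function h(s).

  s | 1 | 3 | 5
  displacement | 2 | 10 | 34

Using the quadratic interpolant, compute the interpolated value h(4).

Evaluate each Lagrange basis at s = 4:
L_0(4) = (1)·(-1)/[(-2)·(-4)] = -1/8
L_1(4) = (3)·(-1)/[(2)·(-2)] = 3/4
L_2(4) = (3)·(1)/[(4)·(2)] = 3/8
Sum: 2·(-1/8) + 10·(3/4) + 34·(3/8) = 20

20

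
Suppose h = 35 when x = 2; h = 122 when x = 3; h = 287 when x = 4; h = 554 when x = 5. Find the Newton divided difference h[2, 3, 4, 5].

h[2,3] = (122 - 35) / (3 - 2) = 87
h[3,4] = (287 - 122) / (4 - 3) = 165
h[4,5] = (554 - 287) / (5 - 4) = 267
h[2,3,4] = (165 - 87) / (4 - 2) = 39
h[3,4,5] = (267 - 165) / (5 - 3) = 51
h[2,3,4,5] = (51 - 39) / (5 - 2) = 4

4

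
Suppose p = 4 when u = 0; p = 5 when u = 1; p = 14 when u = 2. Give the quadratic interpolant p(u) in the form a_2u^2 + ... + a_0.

Build the Lagrange basis polynomials:
L_0(u) = (u - 1)(u - 2) / [2] = (1/2)u^2 - (3/2)u + 1
L_1(u) = u(u - 2) / [-1] = -u^2 + 2u
L_2(u) = u(u - 1) / [2] = (1/2)u^2 - (1/2)u
p(u) = 4·L_0 + 5·L_1 + 14·L_2
  4·L_0(u) = 2u^2 - 6u + 4
  5·L_1(u) = -5u^2 + 10u
  14·L_2(u) = 7u^2 - 7u
Adding term by term: 4u^2 - 3u + 4

p(u) = 4u^2 - 3u + 4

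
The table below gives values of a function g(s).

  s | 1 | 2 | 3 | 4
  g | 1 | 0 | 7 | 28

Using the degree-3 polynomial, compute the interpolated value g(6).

136

Using Newton's divided-difference form:
g[1,2] = (0 - 1) / (2 - 1) = -1
g[2,3] = (7 - 0) / (3 - 2) = 7
g[3,4] = (28 - 7) / (4 - 3) = 21
g[1,2,3] = (7 - (-1)) / (3 - 1) = 4
g[2,3,4] = (21 - 7) / (4 - 2) = 7
g[1,2,3,4] = (7 - 4) / (4 - 1) = 1
g(6) = 1 + (-1)·(5) + 4·(5)·(4) + 1·(5)·(4)·(3) = 136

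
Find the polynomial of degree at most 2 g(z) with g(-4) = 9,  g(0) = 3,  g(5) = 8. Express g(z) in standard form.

g(z) = (5/18)z^2 - (7/18)z + 3

L_0(z) = z(z - 5) / [36] = (1/36)z^2 - (5/36)z
L_1(z) = (z + 4)(z - 5) / [-20] = -(1/20)z^2 + (1/20)z + 1
L_2(z) = (z + 4)z / [45] = (1/45)z^2 + (4/45)z
g(z) = 9·L_0 + 3·L_1 + 8·L_2
  9·L_0(z) = (1/4)z^2 - (5/4)z
  3·L_1(z) = -(3/20)z^2 + (3/20)z + 3
  8·L_2(z) = (8/45)z^2 + (32/45)z
Adding term by term: (5/18)z^2 - (7/18)z + 3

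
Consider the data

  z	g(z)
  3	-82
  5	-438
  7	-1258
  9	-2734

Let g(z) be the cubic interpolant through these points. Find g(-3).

122

Using Newton's divided-difference form:
g[3,5] = (-438 - (-82)) / (5 - 3) = -178
g[5,7] = (-1258 - (-438)) / (7 - 5) = -410
g[7,9] = (-2734 - (-1258)) / (9 - 7) = -738
g[3,5,7] = (-410 - (-178)) / (7 - 3) = -58
g[5,7,9] = (-738 - (-410)) / (9 - 5) = -82
g[3,5,7,9] = (-82 - (-58)) / (9 - 3) = -4
g(-3) = -82 + (-178)·(-6) + (-58)·(-6)·(-8) + (-4)·(-6)·(-8)·(-10) = 122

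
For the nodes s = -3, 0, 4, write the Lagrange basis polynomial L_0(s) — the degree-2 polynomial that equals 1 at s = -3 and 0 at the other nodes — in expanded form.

L_0(s) = (1/21)s^2 - (4/21)s

L_0(s) = s(s - 4) / [(-3)·(-7)]
       = (s^2 - 4s) / (21)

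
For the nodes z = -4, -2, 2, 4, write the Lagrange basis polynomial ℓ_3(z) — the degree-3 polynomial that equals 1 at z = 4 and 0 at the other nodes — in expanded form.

ℓ_3(z) = (1/96)z^3 + (1/24)z^2 - (1/24)z - 1/6

ℓ_3(z) = (z + 4)(z + 2)(z - 2) / [(8)·(6)·(2)]
       = (z^3 + 4z^2 - 4z - 16) / (96)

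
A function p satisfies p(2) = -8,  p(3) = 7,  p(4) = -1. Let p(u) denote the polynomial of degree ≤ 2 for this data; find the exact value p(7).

Evaluate each Lagrange basis at u = 7:
L_0(7) = (4)·(3)/[(-1)·(-2)] = 6
L_1(7) = (5)·(3)/[(1)·(-1)] = -15
L_2(7) = (5)·(4)/[(2)·(1)] = 10
Sum: (-8)·(6) + 7·(-15) + (-1)·(10) = -163

-163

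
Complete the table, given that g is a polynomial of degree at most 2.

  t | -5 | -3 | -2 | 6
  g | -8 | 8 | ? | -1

The 3 known values determine g uniquely (degree ≤ 2).
L_0(-2) = (1)·(-8)/[(-2)·(-11)] = -4/11
L_1(-2) = (3)·(-8)/[(2)·(-9)] = 4/3
L_2(-2) = (3)·(1)/[(11)·(9)] = 1/33
Sum: (-8)·(-4/11) + 8·(4/3) + (-1)·(1/33) = 149/11

149/11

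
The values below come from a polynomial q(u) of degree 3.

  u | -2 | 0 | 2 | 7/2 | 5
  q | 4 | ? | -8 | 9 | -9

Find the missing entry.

The 4 known values determine q uniquely (degree ≤ 3).
L_0(0) = (-2)·(-7/2)·(-5)/[(-4)·(-11/2)·(-7)] = 5/22
L_1(0) = (2)·(-7/2)·(-5)/[(4)·(-3/2)·(-3)] = 35/18
L_2(0) = (2)·(-2)·(-5)/[(11/2)·(3/2)·(-3/2)] = -160/99
L_3(0) = (2)·(-2)·(-7/2)/[(7)·(3)·(3/2)] = 4/9
Sum: 4·(5/22) + (-8)·(35/18) + 9·(-160/99) + (-9)·(4/9) = -3286/99

-3286/99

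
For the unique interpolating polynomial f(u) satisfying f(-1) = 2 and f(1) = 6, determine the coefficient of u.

2

The leading coefficient equals the top divided difference f[-1,1].
f[-1,1] = (6 - 2) / (1 - (-1)) = 2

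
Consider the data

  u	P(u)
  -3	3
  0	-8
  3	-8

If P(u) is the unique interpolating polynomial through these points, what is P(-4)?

Evaluate each Lagrange basis at u = -4:
L_0(-4) = (-4)·(-7)/[(-3)·(-6)] = 14/9
L_1(-4) = (-1)·(-7)/[(3)·(-3)] = -7/9
L_2(-4) = (-1)·(-4)/[(6)·(3)] = 2/9
Sum: 3·(14/9) + (-8)·(-7/9) + (-8)·(2/9) = 82/9

82/9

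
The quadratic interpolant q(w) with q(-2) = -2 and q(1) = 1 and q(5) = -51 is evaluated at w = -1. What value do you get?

Evaluate each Lagrange basis at w = -1:
L_0(-1) = (-2)·(-6)/[(-3)·(-7)] = 4/7
L_1(-1) = (1)·(-6)/[(3)·(-4)] = 1/2
L_2(-1) = (1)·(-2)/[(7)·(4)] = -1/14
Sum: (-2)·(4/7) + 1·(1/2) + (-51)·(-1/14) = 3

3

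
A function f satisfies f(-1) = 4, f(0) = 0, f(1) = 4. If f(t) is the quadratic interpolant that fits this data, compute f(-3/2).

Evaluate each Lagrange basis at t = -3/2:
L_0(-3/2) = (-3/2)·(-5/2)/[(-1)·(-2)] = 15/8
L_1(-3/2) = (-1/2)·(-5/2)/[(1)·(-1)] = -5/4
L_2(-3/2) = (-1/2)·(-3/2)/[(2)·(1)] = 3/8
Sum: 4·(15/8) + 0 + 4·(3/8) = 9

9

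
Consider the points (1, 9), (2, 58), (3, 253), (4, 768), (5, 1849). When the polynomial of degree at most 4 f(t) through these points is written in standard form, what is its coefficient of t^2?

4

L_0(t) = (t - 2)(t - 3)(t - 4)(t - 5) / [24] = (1/24)t^4 - (7/12)t^3 + (71/24)t^2 - (77/12)t + 5
L_1(t) = (t - 1)(t - 3)(t - 4)(t - 5) / [-6] = -(1/6)t^4 + (13/6)t^3 - (59/6)t^2 + (107/6)t - 10
L_2(t) = (t - 1)(t - 2)(t - 4)(t - 5) / [4] = (1/4)t^4 - 3t^3 + (49/4)t^2 - (39/2)t + 10
L_3(t) = (t - 1)(t - 2)(t - 3)(t - 5) / [-6] = -(1/6)t^4 + (11/6)t^3 - (41/6)t^2 + (61/6)t - 5
L_4(t) = (t - 1)(t - 2)(t - 3)(t - 4) / [24] = (1/24)t^4 - (5/12)t^3 + (35/24)t^2 - (25/12)t + 1
f(t) = 9·L_0 + 58·L_1 + 253·L_2 + 768·L_3 + 1849·L_4
Only the coefficient of t^2 is needed; take it from each L_i and combine:
9·(71/24) + 58·(-59/6) + 253·(49/4) + 768·(-41/6) + 1849·(35/24) = 4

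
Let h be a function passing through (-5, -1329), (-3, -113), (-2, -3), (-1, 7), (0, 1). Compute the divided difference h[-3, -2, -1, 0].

14

h[-3,-2] = (-3 - (-113)) / (-2 - (-3)) = 110
h[-2,-1] = (7 - (-3)) / (-1 - (-2)) = 10
h[-1,0] = (1 - 7) / (0 - (-1)) = -6
h[-3,-2,-1] = (10 - 110) / (-1 - (-3)) = -50
h[-2,-1,0] = (-6 - 10) / (0 - (-2)) = -8
h[-3,-2,-1,0] = (-8 - (-50)) / (0 - (-3)) = 14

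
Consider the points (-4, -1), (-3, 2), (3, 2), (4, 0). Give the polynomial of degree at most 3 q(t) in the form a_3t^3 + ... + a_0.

q(t) = (1/56)t^3 - (5/14)t^2 - (9/56)t + 73/14

Build the Lagrange basis polynomials:
L_0(t) = (t + 3)(t - 3)(t - 4) / [-56] = -(1/56)t^3 + (1/14)t^2 + (9/56)t - 9/14
L_1(t) = (t + 4)(t - 3)(t - 4) / [42] = (1/42)t^3 - (1/14)t^2 - (8/21)t + 8/7
L_2(t) = (t + 4)(t + 3)(t - 4) / [-42] = -(1/42)t^3 - (1/14)t^2 + (8/21)t + 8/7
L_3(t) = (t + 4)(t + 3)(t - 3) / [56] = (1/56)t^3 + (1/14)t^2 - (9/56)t - 9/14
q(t) = (-1)·L_0 + 2·L_1 + 2·L_2 + 0·L_3
  (-1)·L_0(t) = (1/56)t^3 - (1/14)t^2 - (9/56)t + 9/14
  2·L_1(t) = (1/21)t^3 - (1/7)t^2 - (16/21)t + 16/7
  2·L_2(t) = -(1/21)t^3 - (1/7)t^2 + (16/21)t + 16/7
  0·L_3(t) = 0
Adding term by term: (1/56)t^3 - (5/14)t^2 - (9/56)t + 73/14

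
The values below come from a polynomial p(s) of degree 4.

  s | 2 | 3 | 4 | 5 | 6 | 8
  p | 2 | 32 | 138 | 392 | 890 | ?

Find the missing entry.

3122

The 5 known values determine p uniquely (degree ≤ 4).
Evaluate each Lagrange basis at s = 8:
L_0(8) = (5)·(4)·(3)·(2)/[(-1)·(-2)·(-3)·(-4)] = 5
L_1(8) = (6)·(4)·(3)·(2)/[(1)·(-1)·(-2)·(-3)] = -24
L_2(8) = (6)·(5)·(3)·(2)/[(2)·(1)·(-1)·(-2)] = 45
L_3(8) = (6)·(5)·(4)·(2)/[(3)·(2)·(1)·(-1)] = -40
L_4(8) = (6)·(5)·(4)·(3)/[(4)·(3)·(2)·(1)] = 15
Sum: 2·(5) + 32·(-24) + 138·(45) + 392·(-40) + 890·(15) = 3122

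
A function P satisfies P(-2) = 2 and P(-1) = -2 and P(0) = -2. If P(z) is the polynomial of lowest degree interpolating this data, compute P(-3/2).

L_0(-3/2) = (-1/2)·(-3/2)/[(-1)·(-2)] = 3/8
L_1(-3/2) = (1/2)·(-3/2)/[(1)·(-1)] = 3/4
L_2(-3/2) = (1/2)·(-1/2)/[(2)·(1)] = -1/8
Sum: 2·(3/8) + (-2)·(3/4) + (-2)·(-1/8) = -1/2

-1/2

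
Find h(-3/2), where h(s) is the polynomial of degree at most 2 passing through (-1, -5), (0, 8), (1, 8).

L_0(-3/2) = (-3/2)·(-5/2)/[(-1)·(-2)] = 15/8
L_1(-3/2) = (-1/2)·(-5/2)/[(1)·(-1)] = -5/4
L_2(-3/2) = (-1/2)·(-3/2)/[(2)·(1)] = 3/8
Sum: (-5)·(15/8) + 8·(-5/4) + 8·(3/8) = -131/8

-131/8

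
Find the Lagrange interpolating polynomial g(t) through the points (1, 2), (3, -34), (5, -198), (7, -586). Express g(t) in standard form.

Build the Lagrange basis polynomials:
L_0(t) = (t - 3)(t - 5)(t - 7) / [-48] = -(1/48)t^3 + (5/16)t^2 - (71/48)t + 35/16
L_1(t) = (t - 1)(t - 5)(t - 7) / [16] = (1/16)t^3 - (13/16)t^2 + (47/16)t - 35/16
L_2(t) = (t - 1)(t - 3)(t - 7) / [-16] = -(1/16)t^3 + (11/16)t^2 - (31/16)t + 21/16
L_3(t) = (t - 1)(t - 3)(t - 5) / [48] = (1/48)t^3 - (3/16)t^2 + (23/48)t - 5/16
g(t) = 2·L_0 + (-34)·L_1 + (-198)·L_2 + (-586)·L_3
  2·L_0(t) = -(1/24)t^3 + (5/8)t^2 - (71/24)t + 35/8
  (-34)·L_1(t) = -(17/8)t^3 + (221/8)t^2 - (799/8)t + 595/8
  (-198)·L_2(t) = (99/8)t^3 - (1089/8)t^2 + (3069/8)t - 2079/8
  (-586)·L_3(t) = -(293/24)t^3 + (879/8)t^2 - (6739/24)t + 1465/8
Adding term by term: -2t^3 + 2t^2 + 2

g(t) = -2t^3 + 2t^2 + 2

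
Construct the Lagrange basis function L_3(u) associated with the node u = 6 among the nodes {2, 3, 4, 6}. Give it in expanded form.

L_3(u) = (1/24)u^3 - (3/8)u^2 + (13/12)u - 1

L_3(u) = (u - 2)(u - 3)(u - 4) / [(4)·(3)·(2)]
       = (u^3 - 9u^2 + 26u - 24) / (24)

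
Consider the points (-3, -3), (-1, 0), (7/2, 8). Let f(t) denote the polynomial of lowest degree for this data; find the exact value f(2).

401/78

Evaluate each Lagrange basis at t = 2:
L_0(2) = (3)·(-3/2)/[(-2)·(-13/2)] = -9/26
L_1(2) = (5)·(-3/2)/[(2)·(-9/2)] = 5/6
L_2(2) = (5)·(3)/[(13/2)·(9/2)] = 20/39
Sum: (-3)·(-9/26) + 0 + 8·(20/39) = 401/78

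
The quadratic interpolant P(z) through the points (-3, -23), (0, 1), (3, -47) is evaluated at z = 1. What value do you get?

-7

Evaluate each Lagrange basis at z = 1:
L_0(1) = (1)·(-2)/[(-3)·(-6)] = -1/9
L_1(1) = (4)·(-2)/[(3)·(-3)] = 8/9
L_2(1) = (4)·(1)/[(6)·(3)] = 2/9
Sum: (-23)·(-1/9) + 1·(8/9) + (-47)·(2/9) = -7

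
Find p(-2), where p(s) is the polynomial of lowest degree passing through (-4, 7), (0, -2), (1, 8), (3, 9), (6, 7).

-2591/105

Using Newton's divided-difference form:
p[-4,0] = (-2 - 7) / (0 - (-4)) = -9/4
p[0,1] = (8 - (-2)) / (1 - 0) = 10
p[1,3] = (9 - 8) / (3 - 1) = 1/2
p[3,6] = (7 - 9) / (6 - 3) = -2/3
p[-4,0,1] = (10 - (-9/4)) / (1 - (-4)) = 49/20
p[0,1,3] = (1/2 - 10) / (3 - 0) = -19/6
p[1,3,6] = (-2/3 - 1/2) / (6 - 1) = -7/30
p[-4,0,1,3] = (-19/6 - 49/20) / (3 - (-4)) = -337/420
p[0,1,3,6] = (-7/30 - (-19/6)) / (6 - 0) = 22/45
p[-4,0,1,3,6] = (22/45 - (-337/420)) / (6 - (-4)) = 1627/12600
p(-2) = 7 + (-9/4)·(2) + (49/20)·(2)·(-2) + (-337/420)·(2)·(-2)·(-3) + (1627/12600)·(2)·(-2)·(-3)·(-5) = -2591/105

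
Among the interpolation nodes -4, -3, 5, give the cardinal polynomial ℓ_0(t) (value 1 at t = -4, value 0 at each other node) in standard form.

ℓ_0(t) = (t + 3)(t - 5) / [(-1)·(-9)]
       = (t^2 - 2t - 15) / (9)

ℓ_0(t) = (1/9)t^2 - (2/9)t - 5/3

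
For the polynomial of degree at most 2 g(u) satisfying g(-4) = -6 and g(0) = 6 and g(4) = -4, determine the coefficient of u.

1/4

Build the Lagrange basis polynomials:
L_0(u) = u(u - 4) / [32] = (1/32)u^2 - (1/8)u
L_1(u) = (u + 4)(u - 4) / [-16] = -(1/16)u^2 + 1
L_2(u) = (u + 4)u / [32] = (1/32)u^2 + (1/8)u
g(u) = (-6)·L_0 + 6·L_1 + (-4)·L_2
Only the coefficient of u is needed; take it from each L_i and combine:
(-6)·(-1/8) + 6·(0) + (-4)·(1/8) = 1/4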